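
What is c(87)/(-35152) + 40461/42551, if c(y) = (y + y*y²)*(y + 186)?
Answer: -294193759173/57528952 ≈ -5113.8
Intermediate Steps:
c(y) = (186 + y)*(y + y³) (c(y) = (y + y³)*(186 + y) = (186 + y)*(y + y³))
c(87)/(-35152) + 40461/42551 = (87*(186 + 87 + 87³ + 186*87²))/(-35152) + 40461/42551 = (87*(186 + 87 + 658503 + 186*7569))*(-1/35152) + 40461*(1/42551) = (87*(186 + 87 + 658503 + 1407834))*(-1/35152) + 40461/42551 = (87*2066610)*(-1/35152) + 40461/42551 = 179795070*(-1/35152) + 40461/42551 = -6915195/1352 + 40461/42551 = -294193759173/57528952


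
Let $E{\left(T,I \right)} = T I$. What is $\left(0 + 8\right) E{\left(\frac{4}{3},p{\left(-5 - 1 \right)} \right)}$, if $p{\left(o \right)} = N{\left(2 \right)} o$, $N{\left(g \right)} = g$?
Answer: $-128$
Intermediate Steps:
$p{\left(o \right)} = 2 o$
$E{\left(T,I \right)} = I T$
$\left(0 + 8\right) E{\left(\frac{4}{3},p{\left(-5 - 1 \right)} \right)} = \left(0 + 8\right) 2 \left(-5 - 1\right) \frac{4}{3} = 8 \cdot 2 \left(-5 - 1\right) 4 \cdot \frac{1}{3} = 8 \cdot 2 \left(-6\right) \frac{4}{3} = 8 \left(\left(-12\right) \frac{4}{3}\right) = 8 \left(-16\right) = -128$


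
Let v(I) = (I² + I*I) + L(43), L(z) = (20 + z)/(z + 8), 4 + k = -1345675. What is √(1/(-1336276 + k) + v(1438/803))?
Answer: √1139201217543129546130/12203789235 ≈ 2.7657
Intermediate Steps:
k = -1345679 (k = -4 - 1345675 = -1345679)
L(z) = (20 + z)/(8 + z)
v(I) = 21/17 + 2*I² (v(I) = (I² + I*I) + (20 + 43)/(8 + 43) = (I² + I²) + 63/51 = 2*I² + (1/51)*63 = 2*I² + 21/17 = 21/17 + 2*I²)
√(1/(-1336276 + k) + v(1438/803)) = √(1/(-1336276 - 1345679) + (21/17 + 2*(1438/803)²)) = √(1/(-2681955) + (21/17 + 2*(1438*(1/803))²)) = √(-1/2681955 + (21/17 + 2*(1438/803)²)) = √(-1/2681955 + (21/17 + 2*(2067844/644809))) = √(-1/2681955 + (21/17 + 4135688/644809)) = √(-1/2681955 + 83847685/10961753) = √(224875707062422/29398928267115) = √1139201217543129546130/12203789235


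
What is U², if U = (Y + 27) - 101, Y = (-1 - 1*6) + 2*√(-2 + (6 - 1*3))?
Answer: 6241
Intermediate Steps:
Y = -5 (Y = (-1 - 6) + 2*√(-2 + (6 - 3)) = -7 + 2*√(-2 + 3) = -7 + 2*√1 = -7 + 2*1 = -7 + 2 = -5)
U = -79 (U = (-5 + 27) - 101 = 22 - 101 = -79)
U² = (-79)² = 6241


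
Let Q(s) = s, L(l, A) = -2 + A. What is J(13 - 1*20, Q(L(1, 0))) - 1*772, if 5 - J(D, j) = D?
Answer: -760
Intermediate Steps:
J(D, j) = 5 - D
J(13 - 1*20, Q(L(1, 0))) - 1*772 = (5 - (13 - 1*20)) - 1*772 = (5 - (13 - 20)) - 772 = (5 - 1*(-7)) - 772 = (5 + 7) - 772 = 12 - 772 = -760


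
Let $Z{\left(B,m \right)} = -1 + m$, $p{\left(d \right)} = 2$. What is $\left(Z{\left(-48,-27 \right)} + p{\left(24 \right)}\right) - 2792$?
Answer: $-2818$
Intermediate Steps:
$\left(Z{\left(-48,-27 \right)} + p{\left(24 \right)}\right) - 2792 = \left(\left(-1 - 27\right) + 2\right) - 2792 = \left(-28 + 2\right) - 2792 = -26 - 2792 = -2818$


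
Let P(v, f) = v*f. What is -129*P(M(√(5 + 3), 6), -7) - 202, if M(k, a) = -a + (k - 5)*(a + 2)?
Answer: -41740 + 14448*√2 ≈ -21307.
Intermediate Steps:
M(k, a) = -a + (-5 + k)*(2 + a)
P(v, f) = f*v
-129*P(M(√(5 + 3), 6), -7) - 202 = -(-903)*(-10 - 6*6 + 2*√(5 + 3) + 6*√(5 + 3)) - 202 = -(-903)*(-10 - 36 + 2*√8 + 6*√8) - 202 = -(-903)*(-10 - 36 + 2*(2*√2) + 6*(2*√2)) - 202 = -(-903)*(-10 - 36 + 4*√2 + 12*√2) - 202 = -(-903)*(-46 + 16*√2) - 202 = -129*(322 - 112*√2) - 202 = (-41538 + 14448*√2) - 202 = -41740 + 14448*√2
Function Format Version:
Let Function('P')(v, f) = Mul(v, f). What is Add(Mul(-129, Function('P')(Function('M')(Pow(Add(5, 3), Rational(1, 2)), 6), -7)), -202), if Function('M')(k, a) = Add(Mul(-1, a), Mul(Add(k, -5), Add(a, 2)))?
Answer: Add(-41740, Mul(14448, Pow(2, Rational(1, 2)))) ≈ -21307.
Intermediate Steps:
Function('M')(k, a) = Add(Mul(-1, a), Mul(Add(-5, k), Add(2, a)))
Function('P')(v, f) = Mul(f, v)
Add(Mul(-129, Function('P')(Function('M')(Pow(Add(5, 3), Rational(1, 2)), 6), -7)), -202) = Add(Mul(-129, Mul(-7, Add(-10, Mul(-6, 6), Mul(2, Pow(Add(5, 3), Rational(1, 2))), Mul(6, Pow(Add(5, 3), Rational(1, 2)))))), -202) = Add(Mul(-129, Mul(-7, Add(-10, -36, Mul(2, Pow(8, Rational(1, 2))), Mul(6, Pow(8, Rational(1, 2)))))), -202) = Add(Mul(-129, Mul(-7, Add(-10, -36, Mul(2, Mul(2, Pow(2, Rational(1, 2)))), Mul(6, Mul(2, Pow(2, Rational(1, 2))))))), -202) = Add(Mul(-129, Mul(-7, Add(-10, -36, Mul(4, Pow(2, Rational(1, 2))), Mul(12, Pow(2, Rational(1, 2)))))), -202) = Add(Mul(-129, Mul(-7, Add(-46, Mul(16, Pow(2, Rational(1, 2)))))), -202) = Add(Mul(-129, Add(322, Mul(-112, Pow(2, Rational(1, 2))))), -202) = Add(Add(-41538, Mul(14448, Pow(2, Rational(1, 2)))), -202) = Add(-41740, Mul(14448, Pow(2, Rational(1, 2))))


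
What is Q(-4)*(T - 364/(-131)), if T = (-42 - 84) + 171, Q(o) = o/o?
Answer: 6259/131 ≈ 47.779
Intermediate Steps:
Q(o) = 1
T = 45 (T = -126 + 171 = 45)
Q(-4)*(T - 364/(-131)) = 1*(45 - 364/(-131)) = 1*(45 - 364*(-1/131)) = 1*(45 + 364/131) = 1*(6259/131) = 6259/131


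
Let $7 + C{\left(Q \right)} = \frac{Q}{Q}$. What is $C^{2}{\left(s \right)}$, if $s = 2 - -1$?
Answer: $36$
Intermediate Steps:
$s = 3$ ($s = 2 + 1 = 3$)
$C{\left(Q \right)} = -6$ ($C{\left(Q \right)} = -7 + \frac{Q}{Q} = -7 + 1 = -6$)
$C^{2}{\left(s \right)} = \left(-6\right)^{2} = 36$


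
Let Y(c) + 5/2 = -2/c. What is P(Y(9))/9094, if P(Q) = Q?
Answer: -49/163692 ≈ -0.00029934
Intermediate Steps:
Y(c) = -5/2 - 2/c
P(Y(9))/9094 = (-5/2 - 2/9)/9094 = (-5/2 - 2*⅑)*(1/9094) = (-5/2 - 2/9)*(1/9094) = -49/18*1/9094 = -49/163692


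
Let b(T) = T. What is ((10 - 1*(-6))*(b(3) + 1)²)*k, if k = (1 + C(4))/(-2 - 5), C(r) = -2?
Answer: 256/7 ≈ 36.571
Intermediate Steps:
k = ⅐ (k = (1 - 2)/(-2 - 5) = -1/(-7) = -1*(-⅐) = ⅐ ≈ 0.14286)
((10 - 1*(-6))*(b(3) + 1)²)*k = ((10 - 1*(-6))*(3 + 1)²)*(⅐) = ((10 + 6)*4²)*(⅐) = (16*16)*(⅐) = 256*(⅐) = 256/7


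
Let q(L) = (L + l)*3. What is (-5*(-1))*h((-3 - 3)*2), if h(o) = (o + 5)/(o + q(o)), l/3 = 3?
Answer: 5/3 ≈ 1.6667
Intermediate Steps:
l = 9 (l = 3*3 = 9)
q(L) = 27 + 3*L (q(L) = (L + 9)*3 = (9 + L)*3 = 27 + 3*L)
h(o) = (5 + o)/(27 + 4*o) (h(o) = (o + 5)/(o + (27 + 3*o)) = (5 + o)/(27 + 4*o))
(-5*(-1))*h((-3 - 3)*2) = (-5*(-1))*((5 + (-3 - 3)*2)/(27 + 4*((-3 - 3)*2))) = 5*((5 - 6*2)/(27 + 4*(-6*2))) = 5*((5 - 12)/(27 + 4*(-12))) = 5*(-7/(27 - 48)) = 5*(-7/(-21)) = 5*(-1/21*(-7)) = 5*(⅓) = 5/3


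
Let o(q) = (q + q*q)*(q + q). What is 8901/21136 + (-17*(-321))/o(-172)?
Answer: 1873803287/4455172896 ≈ 0.42059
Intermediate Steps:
o(q) = 2*q*(q + q²) (o(q) = (q + q²)*(2*q) = 2*q*(q + q²))
8901/21136 + (-17*(-321))/o(-172) = 8901/21136 + (-17*(-321))/((2*(-172)²*(1 - 172))) = 8901*(1/21136) + 5457/((2*29584*(-171))) = 8901/21136 + 5457/(-10117728) = 8901/21136 + 5457*(-1/10117728) = 8901/21136 - 1819/3372576 = 1873803287/4455172896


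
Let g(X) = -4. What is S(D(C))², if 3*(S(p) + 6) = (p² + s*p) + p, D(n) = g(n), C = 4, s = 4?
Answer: 484/9 ≈ 53.778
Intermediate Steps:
D(n) = -4
S(p) = -6 + p²/3 + 5*p/3 (S(p) = -6 + ((p² + 4*p) + p)/3 = -6 + (p² + 5*p)/3 = -6 + (p²/3 + 5*p/3) = -6 + p²/3 + 5*p/3)
S(D(C))² = (-6 + (⅓)*(-4)² + (5/3)*(-4))² = (-6 + (⅓)*16 - 20/3)² = (-6 + 16/3 - 20/3)² = (-22/3)² = 484/9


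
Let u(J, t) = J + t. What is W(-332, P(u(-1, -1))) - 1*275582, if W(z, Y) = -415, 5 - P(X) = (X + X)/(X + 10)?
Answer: -275997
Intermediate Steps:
P(X) = 5 - 2*X/(10 + X) (P(X) = 5 - (X + X)/(X + 10) = 5 - 2*X/(10 + X))
W(-332, P(u(-1, -1))) - 1*275582 = -415 - 1*275582 = -415 - 275582 = -275997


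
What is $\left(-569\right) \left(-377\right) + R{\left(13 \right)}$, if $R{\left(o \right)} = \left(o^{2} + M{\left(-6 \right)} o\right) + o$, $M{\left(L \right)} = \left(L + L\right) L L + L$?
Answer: $209001$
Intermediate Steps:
$M{\left(L \right)} = L + 2 L^{3}$ ($M{\left(L \right)} = 2 L L L + L = 2 L^{2} L + L = 2 L^{3} + L = L + 2 L^{3}$)
$R{\left(o \right)} = o^{2} - 437 o$ ($R{\left(o \right)} = \left(o^{2} + \left(-6 + 2 \left(-6\right)^{3}\right) o\right) + o = \left(o^{2} + \left(-6 + 2 \left(-216\right)\right) o\right) + o = \left(o^{2} + \left(-6 - 432\right) o\right) + o = \left(o^{2} - 438 o\right) + o = o^{2} - 437 o$)
$\left(-569\right) \left(-377\right) + R{\left(13 \right)} = \left(-569\right) \left(-377\right) + 13 \left(-437 + 13\right) = 214513 + 13 \left(-424\right) = 214513 - 5512 = 209001$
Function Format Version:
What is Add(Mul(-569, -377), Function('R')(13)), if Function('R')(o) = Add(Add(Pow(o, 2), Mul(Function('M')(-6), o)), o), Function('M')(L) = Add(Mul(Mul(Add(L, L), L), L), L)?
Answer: 209001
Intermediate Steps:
Function('M')(L) = Add(L, Mul(2, Pow(L, 3))) (Function('M')(L) = Add(Mul(Mul(Mul(2, L), L), L), L) = Add(Mul(Mul(2, Pow(L, 2)), L), L) = Add(Mul(2, Pow(L, 3)), L) = Add(L, Mul(2, Pow(L, 3))))
Function('R')(o) = Add(Pow(o, 2), Mul(-437, o)) (Function('R')(o) = Add(Add(Pow(o, 2), Mul(Add(-6, Mul(2, Pow(-6, 3))), o)), o) = Add(Add(Pow(o, 2), Mul(Add(-6, Mul(2, -216)), o)), o) = Add(Add(Pow(o, 2), Mul(Add(-6, -432), o)), o) = Add(Add(Pow(o, 2), Mul(-438, o)), o) = Add(Pow(o, 2), Mul(-437, o)))
Add(Mul(-569, -377), Function('R')(13)) = Add(Mul(-569, -377), Mul(13, Add(-437, 13))) = Add(214513, Mul(13, -424)) = Add(214513, -5512) = 209001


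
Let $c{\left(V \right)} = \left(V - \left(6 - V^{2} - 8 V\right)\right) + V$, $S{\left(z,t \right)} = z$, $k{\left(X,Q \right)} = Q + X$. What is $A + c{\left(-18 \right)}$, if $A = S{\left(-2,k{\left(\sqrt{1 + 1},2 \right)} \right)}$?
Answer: $136$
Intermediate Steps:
$c{\left(V \right)} = -6 + V^{2} + 10 V$ ($c{\left(V \right)} = \left(V + \left(-6 + V^{2} + 8 V\right)\right) + V = \left(-6 + V^{2} + 9 V\right) + V = -6 + V^{2} + 10 V$)
$A = -2$
$A + c{\left(-18 \right)} = -2 + \left(-6 + \left(-18\right)^{2} + 10 \left(-18\right)\right) = -2 - -138 = -2 + 138 = 136$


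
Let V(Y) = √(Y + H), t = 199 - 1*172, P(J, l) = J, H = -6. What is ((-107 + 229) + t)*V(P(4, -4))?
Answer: 149*I*√2 ≈ 210.72*I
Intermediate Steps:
t = 27 (t = 199 - 172 = 27)
V(Y) = √(-6 + Y) (V(Y) = √(Y - 6) = √(-6 + Y))
((-107 + 229) + t)*V(P(4, -4)) = ((-107 + 229) + 27)*√(-6 + 4) = (122 + 27)*√(-2) = 149*(I*√2) = 149*I*√2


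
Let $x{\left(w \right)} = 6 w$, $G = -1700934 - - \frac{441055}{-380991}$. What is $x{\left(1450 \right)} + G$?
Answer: $- \frac{644726364949}{380991} \approx -1.6922 \cdot 10^{6}$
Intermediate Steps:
$G = - \frac{648040986649}{380991}$ ($G = -1700934 - \left(-441055\right) \left(- \frac{1}{380991}\right) = -1700934 - \frac{441055}{380991} = - \frac{648040986649}{380991} \approx -1.7009 \cdot 10^{6}$)
$x{\left(1450 \right)} + G = 6 \cdot 1450 - \frac{648040986649}{380991} = 8700 - \frac{648040986649}{380991} = - \frac{644726364949}{380991}$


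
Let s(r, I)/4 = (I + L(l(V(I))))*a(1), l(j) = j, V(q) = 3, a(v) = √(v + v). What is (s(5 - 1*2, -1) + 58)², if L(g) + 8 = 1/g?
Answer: 51908/9 - 12064*√2/3 ≈ 80.531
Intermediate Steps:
a(v) = √2*√v (a(v) = √(2*v) = √2*√v)
L(g) = -8 + 1/g
s(r, I) = 4*√2*(-23/3 + I) (s(r, I) = 4*((I + (-8 + 1/3))*(√2*√1)) = 4*((I + (-8 + ⅓))*(√2*1)) = 4*((I - 23/3)*√2) = 4*((-23/3 + I)*√2) = 4*(√2*(-23/3 + I)) = 4*√2*(-23/3 + I))
(s(5 - 1*2, -1) + 58)² = (√2*(-92/3 + 4*(-1)) + 58)² = (√2*(-92/3 - 4) + 58)² = (√2*(-104/3) + 58)² = (-104*√2/3 + 58)² = (58 - 104*√2/3)²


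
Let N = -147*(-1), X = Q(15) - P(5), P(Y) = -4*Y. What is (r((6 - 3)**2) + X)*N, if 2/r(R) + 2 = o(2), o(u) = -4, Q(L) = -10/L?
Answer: 2793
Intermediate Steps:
r(R) = -1/3 (r(R) = 2/(-2 - 4) = 2/(-6) = 2*(-1/6) = -1/3)
X = 58/3 (X = -10/15 - (-4)*5 = -10*1/15 - 1*(-20) = -2/3 + 20 = 58/3 ≈ 19.333)
N = 147
(r((6 - 3)**2) + X)*N = (-1/3 + 58/3)*147 = 19*147 = 2793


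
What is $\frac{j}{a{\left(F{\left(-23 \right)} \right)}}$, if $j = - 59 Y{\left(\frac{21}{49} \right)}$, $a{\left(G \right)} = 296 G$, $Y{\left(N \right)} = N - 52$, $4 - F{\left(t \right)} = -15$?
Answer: $\frac{1121}{2072} \approx 0.54102$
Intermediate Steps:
$F{\left(t \right)} = 19$ ($F{\left(t \right)} = 4 - -15 = 4 + 15 = 19$)
$Y{\left(N \right)} = -52 + N$
$j = \frac{21299}{7}$ ($j = - 59 \left(-52 + \frac{21}{49}\right) = - 59 \left(-52 + 21 \cdot \frac{1}{49}\right) = - 59 \left(-52 + \frac{3}{7}\right) = \left(-59\right) \left(- \frac{361}{7}\right) = \frac{21299}{7} \approx 3042.7$)
$\frac{j}{a{\left(F{\left(-23 \right)} \right)}} = \frac{21299}{7 \cdot 296 \cdot 19} = \frac{21299}{7 \cdot 5624} = \frac{21299}{7} \cdot \frac{1}{5624} = \frac{1121}{2072}$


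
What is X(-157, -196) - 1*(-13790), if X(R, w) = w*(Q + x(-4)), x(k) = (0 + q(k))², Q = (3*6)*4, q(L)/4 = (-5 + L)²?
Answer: -20575618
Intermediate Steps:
q(L) = 4*(-5 + L)²
Q = 72 (Q = 18*4 = 72)
x(k) = 16*(-5 + k)⁴ (x(k) = (0 + 4*(-5 + k)²)² = (4*(-5 + k)²)² = 16*(-5 + k)⁴)
X(R, w) = 105048*w (X(R, w) = w*(72 + 16*(-5 - 4)⁴) = w*(72 + 16*(-9)⁴) = w*(72 + 16*6561) = w*(72 + 104976) = w*105048 = 105048*w)
X(-157, -196) - 1*(-13790) = 105048*(-196) - 1*(-13790) = -20589408 + 13790 = -20575618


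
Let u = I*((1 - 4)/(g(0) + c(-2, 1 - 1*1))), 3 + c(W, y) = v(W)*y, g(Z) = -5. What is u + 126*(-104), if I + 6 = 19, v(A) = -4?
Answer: -104793/8 ≈ -13099.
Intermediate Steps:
I = 13 (I = -6 + 19 = 13)
c(W, y) = -3 - 4*y
u = 39/8 (u = 13*((1 - 4)/(-5 + (-3 - 4*(1 - 1*1)))) = 13*(-3/(-5 + (-3 - 4*(1 - 1)))) = 13*(-3/(-5 + (-3 - 4*0))) = 13*(-3/(-5 + (-3 + 0))) = 13*(-3/(-5 - 3)) = 13*(-3/(-8)) = 13*(-3*(-1/8)) = 13*(3/8) = 39/8 ≈ 4.8750)
u + 126*(-104) = 39/8 + 126*(-104) = 39/8 - 13104 = -104793/8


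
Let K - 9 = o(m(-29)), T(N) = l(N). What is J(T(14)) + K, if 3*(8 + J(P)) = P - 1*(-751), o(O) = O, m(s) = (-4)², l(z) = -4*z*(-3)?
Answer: 970/3 ≈ 323.33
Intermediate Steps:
l(z) = 12*z
m(s) = 16
T(N) = 12*N
J(P) = 727/3 + P/3 (J(P) = -8 + (P - 1*(-751))/3 = -8 + (P + 751)/3 = -8 + (751 + P)/3 = -8 + (751/3 + P/3) = 727/3 + P/3)
K = 25 (K = 9 + 16 = 25)
J(T(14)) + K = (727/3 + (12*14)/3) + 25 = (727/3 + (⅓)*168) + 25 = (727/3 + 56) + 25 = 895/3 + 25 = 970/3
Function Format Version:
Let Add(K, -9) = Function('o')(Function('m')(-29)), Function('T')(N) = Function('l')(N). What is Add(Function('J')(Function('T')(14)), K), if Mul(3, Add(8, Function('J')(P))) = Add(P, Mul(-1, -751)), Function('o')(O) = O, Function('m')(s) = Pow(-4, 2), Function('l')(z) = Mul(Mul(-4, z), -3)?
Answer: Rational(970, 3) ≈ 323.33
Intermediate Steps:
Function('l')(z) = Mul(12, z)
Function('m')(s) = 16
Function('T')(N) = Mul(12, N)
Function('J')(P) = Add(Rational(727, 3), Mul(Rational(1, 3), P)) (Function('J')(P) = Add(-8, Mul(Rational(1, 3), Add(P, Mul(-1, -751)))) = Add(-8, Mul(Rational(1, 3), Add(P, 751))) = Add(-8, Mul(Rational(1, 3), Add(751, P))) = Add(-8, Add(Rational(751, 3), Mul(Rational(1, 3), P))) = Add(Rational(727, 3), Mul(Rational(1, 3), P)))
K = 25 (K = Add(9, 16) = 25)
Add(Function('J')(Function('T')(14)), K) = Add(Add(Rational(727, 3), Mul(Rational(1, 3), Mul(12, 14))), 25) = Add(Add(Rational(727, 3), Mul(Rational(1, 3), 168)), 25) = Add(Add(Rational(727, 3), 56), 25) = Add(Rational(895, 3), 25) = Rational(970, 3)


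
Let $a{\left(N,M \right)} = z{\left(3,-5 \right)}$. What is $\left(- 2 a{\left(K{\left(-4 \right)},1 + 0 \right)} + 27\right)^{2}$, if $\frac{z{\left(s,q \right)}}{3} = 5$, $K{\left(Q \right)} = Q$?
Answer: $9$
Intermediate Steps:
$z{\left(s,q \right)} = 15$ ($z{\left(s,q \right)} = 3 \cdot 5 = 15$)
$a{\left(N,M \right)} = 15$
$\left(- 2 a{\left(K{\left(-4 \right)},1 + 0 \right)} + 27\right)^{2} = \left(\left(-2\right) 15 + 27\right)^{2} = \left(-30 + 27\right)^{2} = \left(-3\right)^{2} = 9$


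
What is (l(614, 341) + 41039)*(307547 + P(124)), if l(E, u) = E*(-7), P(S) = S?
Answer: 11304140211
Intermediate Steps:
l(E, u) = -7*E
(l(614, 341) + 41039)*(307547 + P(124)) = (-7*614 + 41039)*(307547 + 124) = (-4298 + 41039)*307671 = 36741*307671 = 11304140211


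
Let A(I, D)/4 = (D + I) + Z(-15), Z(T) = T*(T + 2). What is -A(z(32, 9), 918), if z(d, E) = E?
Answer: -4488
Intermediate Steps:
Z(T) = T*(2 + T)
A(I, D) = 780 + 4*D + 4*I (A(I, D) = 4*((D + I) - 15*(2 - 15)) = 4*((D + I) - 15*(-13)) = 4*((D + I) + 195) = 4*(195 + D + I) = 780 + 4*D + 4*I)
-A(z(32, 9), 918) = -(780 + 4*918 + 4*9) = -(780 + 3672 + 36) = -1*4488 = -4488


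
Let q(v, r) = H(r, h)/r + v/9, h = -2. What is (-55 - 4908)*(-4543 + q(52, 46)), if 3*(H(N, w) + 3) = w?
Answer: 9322712609/414 ≈ 2.2519e+7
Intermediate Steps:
H(N, w) = -3 + w/3
q(v, r) = -11/(3*r) + v/9 (q(v, r) = (-3 + (⅓)*(-2))/r + v/9 = (-3 - ⅔)/r + v*(⅑) = -11/(3*r) + v/9)
(-55 - 4908)*(-4543 + q(52, 46)) = (-55 - 4908)*(-4543 + (⅑)*(-33 + 46*52)/46) = -4963*(-4543 + (⅑)*(1/46)*(-33 + 2392)) = -4963*(-4543 + (⅑)*(1/46)*2359) = -4963*(-4543 + 2359/414) = -4963*(-1878443/414) = 9322712609/414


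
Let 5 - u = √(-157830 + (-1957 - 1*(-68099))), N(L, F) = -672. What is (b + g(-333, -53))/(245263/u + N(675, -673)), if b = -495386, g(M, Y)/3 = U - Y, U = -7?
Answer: 495248*(2*√22922 + 5*I)/(-241903*I + 1344*√22922) ≈ 299.39 + 368.09*I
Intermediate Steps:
g(M, Y) = -21 - 3*Y (g(M, Y) = 3*(-7 - Y) = -21 - 3*Y)
u = 5 - 2*I*√22922 (u = 5 - √(-157830 + (-1957 - 1*(-68099))) = 5 - √(-157830 + (-1957 + 68099)) = 5 - √(-157830 + 66142) = 5 - √(-91688) = 5 - 2*I*√22922 ≈ 5.0 - 302.8*I)
(b + g(-333, -53))/(245263/u + N(675, -673)) = (-495386 + (-21 - 3*(-53)))/(245263/(5 - 2*I*√22922) - 672) = (-495386 + (-21 + 159))/(-672 + 245263/(5 - 2*I*√22922)) = (-495386 + 138)/(-672 + 245263/(5 - 2*I*√22922)) = -495248/(-672 + 245263/(5 - 2*I*√22922))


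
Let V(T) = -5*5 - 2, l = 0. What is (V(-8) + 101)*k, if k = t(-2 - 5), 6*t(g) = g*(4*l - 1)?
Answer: 259/3 ≈ 86.333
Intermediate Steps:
t(g) = -g/6 (t(g) = (g*(4*0 - 1))/6 = (g*(0 - 1))/6 = (g*(-1))/6 = (-g)/6 = -g/6)
V(T) = -27 (V(T) = -25 - 2 = -27)
k = 7/6 (k = -(-2 - 5)/6 = -⅙*(-7) = 7/6 ≈ 1.1667)
(V(-8) + 101)*k = (-27 + 101)*(7/6) = 74*(7/6) = 259/3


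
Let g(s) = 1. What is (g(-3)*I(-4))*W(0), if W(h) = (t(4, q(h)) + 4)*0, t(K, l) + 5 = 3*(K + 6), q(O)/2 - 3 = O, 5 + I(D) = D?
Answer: 0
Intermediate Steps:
I(D) = -5 + D
q(O) = 6 + 2*O
t(K, l) = 13 + 3*K (t(K, l) = -5 + 3*(K + 6) = -5 + 3*(6 + K) = -5 + (18 + 3*K) = 13 + 3*K)
W(h) = 0 (W(h) = ((13 + 3*4) + 4)*0 = ((13 + 12) + 4)*0 = (25 + 4)*0 = 29*0 = 0)
(g(-3)*I(-4))*W(0) = (1*(-5 - 4))*0 = (1*(-9))*0 = -9*0 = 0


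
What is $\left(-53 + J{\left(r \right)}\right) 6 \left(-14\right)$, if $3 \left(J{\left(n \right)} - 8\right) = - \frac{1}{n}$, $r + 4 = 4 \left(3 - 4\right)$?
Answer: $\frac{7553}{2} \approx 3776.5$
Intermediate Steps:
$r = -8$ ($r = -4 + 4 \left(3 - 4\right) = -4 + 4 \left(-1\right) = -4 - 4 = -8$)
$J{\left(n \right)} = 8 - \frac{1}{3 n}$ ($J{\left(n \right)} = 8 + \frac{\left(-1\right) \frac{1}{n}}{3} = 8 - \frac{1}{3 n}$)
$\left(-53 + J{\left(r \right)}\right) 6 \left(-14\right) = \left(-53 + \left(8 - \frac{1}{3 \left(-8\right)}\right)\right) 6 \left(-14\right) = \left(-53 + \left(8 - - \frac{1}{24}\right)\right) \left(-84\right) = \left(-53 + \left(8 + \frac{1}{24}\right)\right) \left(-84\right) = \left(-53 + \frac{193}{24}\right) \left(-84\right) = \left(- \frac{1079}{24}\right) \left(-84\right) = \frac{7553}{2}$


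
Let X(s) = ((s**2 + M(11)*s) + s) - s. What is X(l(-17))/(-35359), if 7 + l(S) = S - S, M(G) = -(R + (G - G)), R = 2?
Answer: -63/35359 ≈ -0.0017817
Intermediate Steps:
M(G) = -2 (M(G) = -(2 + (G - G)) = -(2 + 0) = -1*2 = -2)
l(S) = -7 (l(S) = -7 + (S - S) = -7 + 0 = -7)
X(s) = s**2 - 2*s (X(s) = ((s**2 - 2*s) + s) - s = (s**2 - s) - s = s**2 - 2*s)
X(l(-17))/(-35359) = -7*(-2 - 7)/(-35359) = -7*(-9)*(-1/35359) = 63*(-1/35359) = -63/35359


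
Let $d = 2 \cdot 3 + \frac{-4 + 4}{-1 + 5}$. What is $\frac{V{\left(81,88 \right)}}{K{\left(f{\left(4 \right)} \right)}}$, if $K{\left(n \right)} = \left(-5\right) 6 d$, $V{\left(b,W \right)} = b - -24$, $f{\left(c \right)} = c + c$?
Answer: $- \frac{7}{12} \approx -0.58333$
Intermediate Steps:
$f{\left(c \right)} = 2 c$
$d = 6$ ($d = 6 + \frac{0}{4} = 6 + 0 \cdot \frac{1}{4} = 6 + 0 = 6$)
$V{\left(b,W \right)} = 24 + b$ ($V{\left(b,W \right)} = b + 24 = 24 + b$)
$K{\left(n \right)} = -180$ ($K{\left(n \right)} = \left(-5\right) 6 \cdot 6 = \left(-30\right) 6 = -180$)
$\frac{V{\left(81,88 \right)}}{K{\left(f{\left(4 \right)} \right)}} = \frac{24 + 81}{-180} = 105 \left(- \frac{1}{180}\right) = - \frac{7}{12}$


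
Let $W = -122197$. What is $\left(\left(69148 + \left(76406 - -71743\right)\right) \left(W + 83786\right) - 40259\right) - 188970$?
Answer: $-8346824296$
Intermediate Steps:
$\left(\left(69148 + \left(76406 - -71743\right)\right) \left(W + 83786\right) - 40259\right) - 188970 = \left(\left(69148 + \left(76406 - -71743\right)\right) \left(-122197 + 83786\right) - 40259\right) - 188970 = \left(\left(69148 + \left(76406 + 71743\right)\right) \left(-38411\right) - 40259\right) - 188970 = \left(\left(69148 + 148149\right) \left(-38411\right) - 40259\right) - 188970 = \left(217297 \left(-38411\right) - 40259\right) - 188970 = \left(-8346595067 - 40259\right) - 188970 = -8346635326 - 188970 = -8346824296$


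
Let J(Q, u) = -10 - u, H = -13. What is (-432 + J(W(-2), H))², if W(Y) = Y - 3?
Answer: 184041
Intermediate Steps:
W(Y) = -3 + Y
(-432 + J(W(-2), H))² = (-432 + (-10 - 1*(-13)))² = (-432 + (-10 + 13))² = (-432 + 3)² = (-429)² = 184041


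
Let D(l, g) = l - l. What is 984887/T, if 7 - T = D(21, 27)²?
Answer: 984887/7 ≈ 1.4070e+5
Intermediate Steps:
D(l, g) = 0
T = 7 (T = 7 - 1*0² = 7 - 1*0 = 7 + 0 = 7)
984887/T = 984887/7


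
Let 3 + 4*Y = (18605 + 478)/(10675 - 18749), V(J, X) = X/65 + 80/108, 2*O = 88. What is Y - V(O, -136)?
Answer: 605837/56679480 ≈ 0.010689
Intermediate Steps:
O = 44 (O = (½)*88 = 44)
V(J, X) = 20/27 + X/65 (V(J, X) = X*(1/65) + 80*(1/108) = X/65 + 20/27 = 20/27 + X/65)
Y = -43305/32296 (Y = -¾ + ((18605 + 478)/(10675 - 18749))/4 = -¾ + (19083/(-8074))/4 = -¾ + (19083*(-1/8074))/4 = -¾ + (¼)*(-19083/8074) = -¾ - 19083/32296 = -43305/32296 ≈ -1.3409)
Y - V(O, -136) = -43305/32296 - (20/27 + (1/65)*(-136)) = -43305/32296 - (20/27 - 136/65) = -43305/32296 - 1*(-2372/1755) = -43305/32296 + 2372/1755 = 605837/56679480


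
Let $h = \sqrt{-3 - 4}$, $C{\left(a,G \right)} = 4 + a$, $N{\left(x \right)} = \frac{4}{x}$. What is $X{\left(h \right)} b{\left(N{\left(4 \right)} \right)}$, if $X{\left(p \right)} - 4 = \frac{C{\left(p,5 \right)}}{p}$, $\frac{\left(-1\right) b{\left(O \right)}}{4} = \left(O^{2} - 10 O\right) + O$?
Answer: $160 - \frac{128 i \sqrt{7}}{7} \approx 160.0 - 48.379 i$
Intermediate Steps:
$h = i \sqrt{7}$ ($h = \sqrt{-7} = i \sqrt{7} \approx 2.6458 i$)
$b{\left(O \right)} = - 4 O^{2} + 36 O$ ($b{\left(O \right)} = - 4 \left(\left(O^{2} - 10 O\right) + O\right) = - 4 \left(O^{2} - 9 O\right) = - 4 O^{2} + 36 O$)
$X{\left(p \right)} = 4 + \frac{4 + p}{p}$
$X{\left(h \right)} b{\left(N{\left(4 \right)} \right)} = \left(5 + \frac{4}{i \sqrt{7}}\right) 4 \cdot \frac{4}{4} \left(9 - \frac{4}{4}\right) = \left(5 + 4 \left(- \frac{i \sqrt{7}}{7}\right)\right) 4 \cdot 4 \cdot \frac{1}{4} \left(9 - 4 \cdot \frac{1}{4}\right) = \left(5 - \frac{4 i \sqrt{7}}{7}\right) 4 \cdot 1 \left(9 - 1\right) = \left(5 - \frac{4 i \sqrt{7}}{7}\right) 4 \cdot 1 \cdot 8 = \left(5 - \frac{4 i \sqrt{7}}{7}\right) 32 = 160 - \frac{128 i \sqrt{7}}{7}$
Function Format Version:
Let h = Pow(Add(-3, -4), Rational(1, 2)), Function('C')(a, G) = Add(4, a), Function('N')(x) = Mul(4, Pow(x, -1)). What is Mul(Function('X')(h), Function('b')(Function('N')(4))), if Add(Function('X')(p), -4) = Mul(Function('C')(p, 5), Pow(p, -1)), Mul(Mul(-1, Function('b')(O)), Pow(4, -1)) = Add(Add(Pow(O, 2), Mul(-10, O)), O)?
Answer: Add(160, Mul(Rational(-128, 7), I, Pow(7, Rational(1, 2)))) ≈ Add(160.00, Mul(-48.379, I))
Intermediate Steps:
h = Mul(I, Pow(7, Rational(1, 2))) (h = Pow(-7, Rational(1, 2)) = Mul(I, Pow(7, Rational(1, 2))) ≈ Mul(2.6458, I))
Function('b')(O) = Add(Mul(-4, Pow(O, 2)), Mul(36, O)) (Function('b')(O) = Mul(-4, Add(Add(Pow(O, 2), Mul(-10, O)), O)) = Mul(-4, Add(Pow(O, 2), Mul(-9, O))) = Add(Mul(-4, Pow(O, 2)), Mul(36, O)))
Function('X')(p) = Add(4, Mul(Pow(p, -1), Add(4, p))) (Function('X')(p) = Add(4, Mul(Add(4, p), Pow(p, -1))) = Add(4, Mul(Pow(p, -1), Add(4, p))))
Mul(Function('X')(h), Function('b')(Function('N')(4))) = Mul(Add(5, Mul(4, Pow(Mul(I, Pow(7, Rational(1, 2))), -1))), Mul(4, Mul(4, Pow(4, -1)), Add(9, Mul(-1, Mul(4, Pow(4, -1)))))) = Mul(Add(5, Mul(4, Mul(Rational(-1, 7), I, Pow(7, Rational(1, 2))))), Mul(4, Mul(4, Rational(1, 4)), Add(9, Mul(-1, Mul(4, Rational(1, 4)))))) = Mul(Add(5, Mul(Rational(-4, 7), I, Pow(7, Rational(1, 2)))), Mul(4, 1, Add(9, Mul(-1, 1)))) = Mul(Add(5, Mul(Rational(-4, 7), I, Pow(7, Rational(1, 2)))), Mul(4, 1, Add(9, -1))) = Mul(Add(5, Mul(Rational(-4, 7), I, Pow(7, Rational(1, 2)))), Mul(4, 1, 8)) = Mul(Add(5, Mul(Rational(-4, 7), I, Pow(7, Rational(1, 2)))), 32) = Add(160, Mul(Rational(-128, 7), I, Pow(7, Rational(1, 2))))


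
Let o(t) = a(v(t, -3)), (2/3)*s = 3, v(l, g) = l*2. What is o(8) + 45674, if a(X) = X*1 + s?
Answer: 91389/2 ≈ 45695.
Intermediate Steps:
v(l, g) = 2*l
s = 9/2 (s = (3/2)*3 = 9/2 ≈ 4.5000)
a(X) = 9/2 + X (a(X) = X*1 + 9/2 = X + 9/2 = 9/2 + X)
o(t) = 9/2 + 2*t
o(8) + 45674 = (9/2 + 2*8) + 45674 = (9/2 + 16) + 45674 = 41/2 + 45674 = 91389/2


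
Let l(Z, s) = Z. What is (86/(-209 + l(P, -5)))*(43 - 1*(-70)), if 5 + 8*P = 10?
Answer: -77744/1667 ≈ -46.637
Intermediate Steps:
P = 5/8 (P = -5/8 + (⅛)*10 = -5/8 + 5/4 = 5/8 ≈ 0.62500)
(86/(-209 + l(P, -5)))*(43 - 1*(-70)) = (86/(-209 + 5/8))*(43 - 1*(-70)) = (86/(-1667/8))*(43 + 70) = -8/1667*86*113 = -688/1667*113 = -77744/1667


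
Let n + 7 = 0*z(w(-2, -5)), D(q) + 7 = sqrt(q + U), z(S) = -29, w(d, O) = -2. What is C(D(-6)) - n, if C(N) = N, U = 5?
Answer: I ≈ 1.0*I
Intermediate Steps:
D(q) = -7 + sqrt(5 + q) (D(q) = -7 + sqrt(q + 5) = -7 + sqrt(5 + q))
n = -7 (n = -7 + 0*(-29) = -7 + 0 = -7)
C(D(-6)) - n = (-7 + sqrt(5 - 6)) - 1*(-7) = (-7 + sqrt(-1)) + 7 = (-7 + I) + 7 = I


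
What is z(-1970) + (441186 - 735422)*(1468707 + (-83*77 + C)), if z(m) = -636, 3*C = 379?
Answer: -1290909549080/3 ≈ -4.3030e+11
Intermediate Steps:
C = 379/3 (C = (⅓)*379 = 379/3 ≈ 126.33)
z(-1970) + (441186 - 735422)*(1468707 + (-83*77 + C)) = -636 + (441186 - 735422)*(1468707 + (-83*77 + 379/3)) = -636 - 294236*(1468707 + (-6391 + 379/3)) = -636 - 294236*(1468707 - 18794/3) = -636 - 294236*4387327/3 = -636 - 1290909547172/3 = -1290909549080/3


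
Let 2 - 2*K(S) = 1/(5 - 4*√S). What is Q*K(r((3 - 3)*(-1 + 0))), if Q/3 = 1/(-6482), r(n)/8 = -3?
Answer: -2439/5302276 + 6*I*√6/1325569 ≈ -0.00045999 + 1.1087e-5*I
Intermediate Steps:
r(n) = -24 (r(n) = 8*(-3) = -24)
Q = -3/6482 (Q = 3/(-6482) = 3*(-1/6482) = -3/6482 ≈ -0.00046282)
K(S) = 1 - 1/(2*(5 - 4*√S))
Q*K(r((3 - 3)*(-1 + 0))) = -3*(-9 + 8*√(-24))/(12964*(-5 + 4*√(-24))) = -3*(-9 + 8*(2*I*√6))/(12964*(-5 + 4*(2*I*√6))) = -3*(-9 + 16*I*√6)/(12964*(-5 + 8*I*√6))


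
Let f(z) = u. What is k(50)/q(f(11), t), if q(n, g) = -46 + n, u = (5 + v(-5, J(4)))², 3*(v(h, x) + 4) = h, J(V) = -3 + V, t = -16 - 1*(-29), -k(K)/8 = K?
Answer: 360/41 ≈ 8.7805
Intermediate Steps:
k(K) = -8*K
t = 13 (t = -16 + 29 = 13)
v(h, x) = -4 + h/3
u = 4/9 (u = (5 + (-4 + (⅓)*(-5)))² = (5 + (-4 - 5/3))² = (5 - 17/3)² = (-⅔)² = 4/9 ≈ 0.44444)
f(z) = 4/9
k(50)/q(f(11), t) = (-8*50)/(-46 + 4/9) = -400/(-410/9) = -400*(-9/410) = 360/41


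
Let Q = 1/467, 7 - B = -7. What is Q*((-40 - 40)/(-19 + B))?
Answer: 16/467 ≈ 0.034261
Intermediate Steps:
B = 14 (B = 7 - 1*(-7) = 7 + 7 = 14)
Q = 1/467 ≈ 0.0021413
Q*((-40 - 40)/(-19 + B)) = ((-40 - 40)/(-19 + 14))/467 = (-80/(-5))/467 = (-80*(-⅕))/467 = (1/467)*16 = 16/467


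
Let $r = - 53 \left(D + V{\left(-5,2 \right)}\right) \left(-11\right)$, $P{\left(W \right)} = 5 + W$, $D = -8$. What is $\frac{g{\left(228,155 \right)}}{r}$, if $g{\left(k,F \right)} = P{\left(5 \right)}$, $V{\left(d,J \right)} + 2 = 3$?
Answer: $- \frac{10}{4081} \approx -0.0024504$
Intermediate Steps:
$V{\left(d,J \right)} = 1$ ($V{\left(d,J \right)} = -2 + 3 = 1$)
$g{\left(k,F \right)} = 10$ ($g{\left(k,F \right)} = 5 + 5 = 10$)
$r = -4081$ ($r = - 53 \left(-8 + 1\right) \left(-11\right) = - 53 \left(\left(-7\right) \left(-11\right)\right) = \left(-53\right) 77 = -4081$)
$\frac{g{\left(228,155 \right)}}{r} = \frac{10}{-4081} = 10 \left(- \frac{1}{4081}\right) = - \frac{10}{4081}$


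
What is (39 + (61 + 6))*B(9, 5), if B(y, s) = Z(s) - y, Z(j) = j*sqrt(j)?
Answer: -954 + 530*sqrt(5) ≈ 231.12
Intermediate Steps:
Z(j) = j**(3/2)
B(y, s) = s**(3/2) - y
(39 + (61 + 6))*B(9, 5) = (39 + (61 + 6))*(5**(3/2) - 1*9) = (39 + 67)*(5*sqrt(5) - 9) = 106*(-9 + 5*sqrt(5)) = -954 + 530*sqrt(5)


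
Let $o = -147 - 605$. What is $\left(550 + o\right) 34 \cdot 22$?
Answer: $-151096$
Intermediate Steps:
$o = -752$ ($o = -147 - 605 = -752$)
$\left(550 + o\right) 34 \cdot 22 = \left(550 - 752\right) 34 \cdot 22 = \left(-202\right) 748 = -151096$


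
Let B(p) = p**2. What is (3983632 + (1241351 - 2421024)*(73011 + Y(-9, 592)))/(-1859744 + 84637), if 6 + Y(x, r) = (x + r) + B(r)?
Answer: 500238711364/1775107 ≈ 2.8181e+5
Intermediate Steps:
Y(x, r) = -6 + r + x + r**2 (Y(x, r) = -6 + ((x + r) + r**2) = -6 + ((r + x) + r**2) = -6 + (r + x + r**2) = -6 + r + x + r**2)
(3983632 + (1241351 - 2421024)*(73011 + Y(-9, 592)))/(-1859744 + 84637) = (3983632 + (1241351 - 2421024)*(73011 + (-6 + 592 - 9 + 592**2)))/(-1859744 + 84637) = (3983632 - 1179673*(73011 + (-6 + 592 - 9 + 350464)))/(-1775107) = (3983632 - 1179673*(73011 + 351041))*(-1/1775107) = (3983632 - 1179673*424052)*(-1/1775107) = (3983632 - 500242694996)*(-1/1775107) = -500238711364*(-1/1775107) = 500238711364/1775107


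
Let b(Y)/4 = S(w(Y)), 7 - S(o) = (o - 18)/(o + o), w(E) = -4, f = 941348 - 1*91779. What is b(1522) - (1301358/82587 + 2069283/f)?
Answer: -27904084924/23387785001 ≈ -1.1931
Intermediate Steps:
f = 849569 (f = 941348 - 91779 = 849569)
S(o) = 7 - (-18 + o)/(2*o) (S(o) = 7 - (o - 18)/(o + o) = 7 - (-18 + o)/(2*o))
b(Y) = 17 (b(Y) = 4*(13/2 + 9/(-4)) = 4*(13/2 + 9*(-¼)) = 4*(13/2 - 9/4) = 4*(17/4) = 17)
b(1522) - (1301358/82587 + 2069283/f) = 17 - (1301358/82587 + 2069283/849569) = 17 - (1301358*(1/82587) + 2069283*(1/849569)) = 17 - (433786/27529 + 2069283/849569) = 17 - 1*425496429941/23387785001 = 17 - 425496429941/23387785001 = -27904084924/23387785001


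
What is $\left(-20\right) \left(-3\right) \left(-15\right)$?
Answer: $-900$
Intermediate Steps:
$\left(-20\right) \left(-3\right) \left(-15\right) = 60 \left(-15\right) = -900$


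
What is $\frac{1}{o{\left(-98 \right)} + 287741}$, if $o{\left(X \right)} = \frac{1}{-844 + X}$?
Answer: $\frac{942}{271052021} \approx 3.4753 \cdot 10^{-6}$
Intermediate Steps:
$\frac{1}{o{\left(-98 \right)} + 287741} = \frac{1}{\frac{1}{-844 - 98} + 287741} = \frac{1}{\frac{1}{-942} + 287741} = \frac{1}{- \frac{1}{942} + 287741} = \frac{1}{\frac{271052021}{942}} = \frac{942}{271052021}$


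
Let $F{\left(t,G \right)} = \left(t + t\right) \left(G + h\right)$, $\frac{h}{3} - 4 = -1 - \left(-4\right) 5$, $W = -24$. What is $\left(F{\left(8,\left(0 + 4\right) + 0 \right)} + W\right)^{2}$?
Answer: $1308736$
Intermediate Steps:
$h = 69$ ($h = 12 + 3 \left(-1 - \left(-4\right) 5\right) = 12 + 3 \left(-1 - -20\right) = 12 + 3 \left(-1 + 20\right) = 12 + 3 \cdot 19 = 12 + 57 = 69$)
$F{\left(t,G \right)} = 2 t \left(69 + G\right)$ ($F{\left(t,G \right)} = \left(t + t\right) \left(G + 69\right) = 2 t \left(69 + G\right)$)
$\left(F{\left(8,\left(0 + 4\right) + 0 \right)} + W\right)^{2} = \left(2 \cdot 8 \left(69 + \left(\left(0 + 4\right) + 0\right)\right) - 24\right)^{2} = \left(2 \cdot 8 \left(69 + \left(4 + 0\right)\right) - 24\right)^{2} = \left(2 \cdot 8 \left(69 + 4\right) - 24\right)^{2} = \left(2 \cdot 8 \cdot 73 - 24\right)^{2} = \left(1168 - 24\right)^{2} = 1144^{2} = 1308736$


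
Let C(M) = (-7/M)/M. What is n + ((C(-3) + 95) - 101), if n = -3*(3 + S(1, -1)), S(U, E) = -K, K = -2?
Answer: -196/9 ≈ -21.778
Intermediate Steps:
S(U, E) = 2 (S(U, E) = -1*(-2) = 2)
C(M) = -7/M**2
n = -15 (n = -3*(3 + 2) = -3*5 = -15)
n + ((C(-3) + 95) - 101) = -15 + ((-7/(-3)**2 + 95) - 101) = -15 + ((-7*1/9 + 95) - 101) = -15 + ((-7/9 + 95) - 101) = -15 + (848/9 - 101) = -15 - 61/9 = -196/9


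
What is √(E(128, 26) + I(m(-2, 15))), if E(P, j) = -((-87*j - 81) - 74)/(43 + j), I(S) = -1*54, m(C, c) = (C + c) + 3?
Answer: I*√90321/69 ≈ 4.3556*I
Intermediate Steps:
m(C, c) = 3 + C + c
I(S) = -54
E(P, j) = -(-155 - 87*j)/(43 + j) (E(P, j) = -((-81 - 87*j) - 74)/(43 + j) = -(-155 - 87*j)/(43 + j))
√(E(128, 26) + I(m(-2, 15))) = √((155 + 87*26)/(43 + 26) - 54) = √((155 + 2262)/69 - 54) = √((1/69)*2417 - 54) = √(2417/69 - 54) = √(-1309/69) = I*√90321/69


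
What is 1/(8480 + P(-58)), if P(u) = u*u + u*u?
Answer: 1/15208 ≈ 6.5755e-5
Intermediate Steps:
P(u) = 2*u² (P(u) = u² + u² = 2*u²)
1/(8480 + P(-58)) = 1/(8480 + 2*(-58)²) = 1/(8480 + 2*3364) = 1/(8480 + 6728) = 1/15208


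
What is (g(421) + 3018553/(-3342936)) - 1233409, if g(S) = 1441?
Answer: -4118393196601/3342936 ≈ -1.2320e+6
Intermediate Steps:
(g(421) + 3018553/(-3342936)) - 1233409 = (1441 + 3018553/(-3342936)) - 1233409 = (1441 + 3018553*(-1/3342936)) - 1233409 = (1441 - 3018553/3342936) - 1233409 = 4814152223/3342936 - 1233409 = -4118393196601/3342936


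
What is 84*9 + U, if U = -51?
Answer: 705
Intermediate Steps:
84*9 + U = 84*9 - 51 = 756 - 51 = 705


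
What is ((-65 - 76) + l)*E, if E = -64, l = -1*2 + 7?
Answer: 8704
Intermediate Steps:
l = 5 (l = -2 + 7 = 5)
((-65 - 76) + l)*E = ((-65 - 76) + 5)*(-64) = (-141 + 5)*(-64) = -136*(-64) = 8704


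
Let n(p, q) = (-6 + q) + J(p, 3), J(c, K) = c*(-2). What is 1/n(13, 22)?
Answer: -⅒ ≈ -0.10000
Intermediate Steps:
J(c, K) = -2*c
n(p, q) = -6 + q - 2*p (n(p, q) = (-6 + q) - 2*p = -6 + q - 2*p)
1/n(13, 22) = 1/(-6 + 22 - 2*13) = 1/(-6 + 22 - 26) = 1/(-10) = -⅒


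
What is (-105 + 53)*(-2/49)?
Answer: 104/49 ≈ 2.1224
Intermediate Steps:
(-105 + 53)*(-2/49) = -(-104)/49 = -52*(-2/49) = 104/49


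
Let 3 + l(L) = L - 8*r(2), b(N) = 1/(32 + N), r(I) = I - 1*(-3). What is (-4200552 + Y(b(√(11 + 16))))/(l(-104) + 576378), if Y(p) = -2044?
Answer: -4202596/576231 ≈ -7.2933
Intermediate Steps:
r(I) = 3 + I (r(I) = I + 3 = 3 + I)
l(L) = -43 + L (l(L) = -3 + (L - 8*(3 + 2)) = -3 + (L - 8*5) = -3 + (L - 40) = -3 + (-40 + L) = -43 + L)
(-4200552 + Y(b(√(11 + 16))))/(l(-104) + 576378) = (-4200552 - 2044)/((-43 - 104) + 576378) = -4202596/(-147 + 576378) = -4202596/576231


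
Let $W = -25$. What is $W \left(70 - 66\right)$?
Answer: $-100$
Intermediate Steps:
$W \left(70 - 66\right) = - 25 \left(70 - 66\right) = \left(-25\right) 4 = -100$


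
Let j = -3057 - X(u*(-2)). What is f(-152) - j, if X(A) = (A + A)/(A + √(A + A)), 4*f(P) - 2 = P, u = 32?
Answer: 199415/66 + 8*I*√2/33 ≈ 3021.4 + 0.34284*I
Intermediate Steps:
f(P) = ½ + P/4
X(A) = 2*A/(A + √2*√A) (X(A) = (2*A)/(A + √(2*A)) = (2*A)/(A + √2*√A) = 2*A/(A + √2*√A))
j = -3057 + 128/(-64 + 8*I*√2) (j = -3057 - 2*32*(-2)/(32*(-2) + √2*√(32*(-2))) = -3057 - 2*(-64)/(-64 + √2*√(-64)) = -3057 - 2*(-64)/(-64 + √2*(8*I)) = -3057 - 2*(-64)/(-64 + 8*I*√2) = -3057 - (-128)/(-64 + 8*I*√2) = -3057 + 128/(-64 + 8*I*√2) ≈ -3058.9 - 0.34284*I)
f(-152) - j = (½ + (¼)*(-152)) - (-100945/33 - 8*I*√2/33) = (½ - 38) + (100945/33 + 8*I*√2/33) = -75/2 + (100945/33 + 8*I*√2/33) = 199415/66 + 8*I*√2/33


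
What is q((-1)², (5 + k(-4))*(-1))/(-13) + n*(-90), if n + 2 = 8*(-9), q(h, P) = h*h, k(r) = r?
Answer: 86579/13 ≈ 6659.9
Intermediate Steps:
q(h, P) = h²
n = -74 (n = -2 + 8*(-9) = -2 - 72 = -74)
q((-1)², (5 + k(-4))*(-1))/(-13) + n*(-90) = ((-1)²)²/(-13) - 74*(-90) = 1²*(-1/13) + 6660 = 1*(-1/13) + 6660 = -1/13 + 6660 = 86579/13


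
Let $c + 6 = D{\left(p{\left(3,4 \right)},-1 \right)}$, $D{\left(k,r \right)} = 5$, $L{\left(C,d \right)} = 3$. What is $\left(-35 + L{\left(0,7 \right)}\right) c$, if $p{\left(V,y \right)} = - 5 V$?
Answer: $32$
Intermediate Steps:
$c = -1$ ($c = -6 + 5 = -1$)
$\left(-35 + L{\left(0,7 \right)}\right) c = \left(-35 + 3\right) \left(-1\right) = \left(-32\right) \left(-1\right) = 32$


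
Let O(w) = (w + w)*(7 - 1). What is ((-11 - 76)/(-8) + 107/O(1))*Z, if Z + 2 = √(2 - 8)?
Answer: -475/12 + 475*I*√6/24 ≈ -39.583 + 48.479*I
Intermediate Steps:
Z = -2 + I*√6 (Z = -2 + √(2 - 8) = -2 + √(-6) = -2 + I*√6 ≈ -2.0 + 2.4495*I)
O(w) = 12*w (O(w) = (2*w)*6 = 12*w)
((-11 - 76)/(-8) + 107/O(1))*Z = ((-11 - 76)/(-8) + 107/((12*1)))*(-2 + I*√6) = (-87*(-⅛) + 107/12)*(-2 + I*√6) = (87/8 + 107*(1/12))*(-2 + I*√6) = (87/8 + 107/12)*(-2 + I*√6) = 475*(-2 + I*√6)/24 = -475/12 + 475*I*√6/24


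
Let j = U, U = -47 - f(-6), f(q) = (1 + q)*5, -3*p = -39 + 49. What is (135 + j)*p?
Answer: -1130/3 ≈ -376.67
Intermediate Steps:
p = -10/3 (p = -(-39 + 49)/3 = -⅓*10 = -10/3 ≈ -3.3333)
f(q) = 5 + 5*q
U = -22 (U = -47 - (5 + 5*(-6)) = -47 - (5 - 30) = -47 - 1*(-25) = -47 + 25 = -22)
j = -22
(135 + j)*p = (135 - 22)*(-10/3) = 113*(-10/3) = -1130/3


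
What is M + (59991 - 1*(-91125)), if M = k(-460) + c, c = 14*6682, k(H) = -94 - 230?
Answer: 244340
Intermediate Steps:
k(H) = -324
c = 93548
M = 93224 (M = -324 + 93548 = 93224)
M + (59991 - 1*(-91125)) = 93224 + (59991 - 1*(-91125)) = 93224 + (59991 + 91125) = 93224 + 151116 = 244340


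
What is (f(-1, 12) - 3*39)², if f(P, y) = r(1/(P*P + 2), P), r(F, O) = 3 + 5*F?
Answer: 113569/9 ≈ 12619.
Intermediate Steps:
f(P, y) = 3 + 5/(2 + P²) (f(P, y) = 3 + 5/(P*P + 2) = 3 + 5/(P² + 2) = 3 + 5/(2 + P²))
(f(-1, 12) - 3*39)² = ((11 + 3*(-1)²)/(2 + (-1)²) - 3*39)² = ((11 + 3*1)/(2 + 1) - 117)² = ((11 + 3)/3 - 117)² = ((⅓)*14 - 117)² = (14/3 - 117)² = (-337/3)² = 113569/9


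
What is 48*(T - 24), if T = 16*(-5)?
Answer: -4992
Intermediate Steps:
T = -80
48*(T - 24) = 48*(-80 - 24) = 48*(-104) = -4992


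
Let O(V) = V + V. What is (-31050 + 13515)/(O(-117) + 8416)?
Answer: -17535/8182 ≈ -2.1431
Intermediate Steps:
O(V) = 2*V
(-31050 + 13515)/(O(-117) + 8416) = (-31050 + 13515)/(2*(-117) + 8416) = -17535/(-234 + 8416) = -17535/8182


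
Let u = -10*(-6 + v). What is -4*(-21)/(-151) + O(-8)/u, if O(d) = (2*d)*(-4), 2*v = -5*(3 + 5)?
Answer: -3044/9815 ≈ -0.31014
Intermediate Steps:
v = -20 (v = (-5*(3 + 5))/2 = (-5*8)/2 = (1/2)*(-40) = -20)
O(d) = -8*d
u = 260 (u = -10*(-6 - 20) = -10*(-26) = 260)
-4*(-21)/(-151) + O(-8)/u = -4*(-21)/(-151) - 8*(-8)/260 = 84*(-1/151) + 64*(1/260) = -84/151 + 16/65 = -3044/9815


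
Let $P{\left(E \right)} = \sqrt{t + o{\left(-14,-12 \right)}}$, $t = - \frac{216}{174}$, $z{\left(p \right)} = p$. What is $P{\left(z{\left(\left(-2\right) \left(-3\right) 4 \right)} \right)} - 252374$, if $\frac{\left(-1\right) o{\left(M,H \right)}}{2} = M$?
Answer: $-252374 + \frac{2 \sqrt{5626}}{29} \approx -2.5237 \cdot 10^{5}$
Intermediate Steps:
$o{\left(M,H \right)} = - 2 M$
$t = - \frac{36}{29}$ ($t = \left(-216\right) \frac{1}{174} = - \frac{36}{29} \approx -1.2414$)
$P{\left(E \right)} = \frac{2 \sqrt{5626}}{29}$ ($P{\left(E \right)} = \sqrt{- \frac{36}{29} - -28} = \sqrt{- \frac{36}{29} + 28} = \sqrt{\frac{776}{29}} = \frac{2 \sqrt{5626}}{29}$)
$P{\left(z{\left(\left(-2\right) \left(-3\right) 4 \right)} \right)} - 252374 = \frac{2 \sqrt{5626}}{29} - 252374 = -252374 + \frac{2 \sqrt{5626}}{29}$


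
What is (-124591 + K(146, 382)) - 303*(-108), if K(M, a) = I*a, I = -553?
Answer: -303113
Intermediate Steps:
K(M, a) = -553*a
(-124591 + K(146, 382)) - 303*(-108) = (-124591 - 553*382) - 303*(-108) = (-124591 - 211246) + 32724 = -335837 + 32724 = -303113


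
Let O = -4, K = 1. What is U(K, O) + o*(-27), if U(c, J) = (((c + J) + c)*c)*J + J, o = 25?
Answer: -671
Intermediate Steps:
U(c, J) = J + J*c*(J + 2*c) (U(c, J) = (((J + c) + c)*c)*J + J = ((J + 2*c)*c)*J + J = (c*(J + 2*c))*J + J = J*c*(J + 2*c) + J = J + J*c*(J + 2*c))
U(K, O) + o*(-27) = -4*(1 + 2*1**2 - 4*1) + 25*(-27) = -4*(1 + 2*1 - 4) - 675 = -4*(1 + 2 - 4) - 675 = -4*(-1) - 675 = 4 - 675 = -671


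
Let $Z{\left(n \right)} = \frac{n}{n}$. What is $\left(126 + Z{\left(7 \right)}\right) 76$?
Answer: $9652$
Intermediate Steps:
$Z{\left(n \right)} = 1$
$\left(126 + Z{\left(7 \right)}\right) 76 = \left(126 + 1\right) 76 = 127 \cdot 76 = 9652$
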